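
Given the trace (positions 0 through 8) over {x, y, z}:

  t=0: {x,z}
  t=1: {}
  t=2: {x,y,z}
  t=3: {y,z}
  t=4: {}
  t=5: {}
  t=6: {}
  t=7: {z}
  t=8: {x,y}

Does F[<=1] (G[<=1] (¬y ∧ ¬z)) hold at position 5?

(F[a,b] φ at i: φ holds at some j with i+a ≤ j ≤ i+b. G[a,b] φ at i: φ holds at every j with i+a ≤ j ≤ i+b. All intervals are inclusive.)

Check G[<=1] (¬y ∧ ¬z) at each j in [5,6]:
  j=5: holds on [5,6]
  j=6: fails at 7
Found at j=5 → formula holds.

Holds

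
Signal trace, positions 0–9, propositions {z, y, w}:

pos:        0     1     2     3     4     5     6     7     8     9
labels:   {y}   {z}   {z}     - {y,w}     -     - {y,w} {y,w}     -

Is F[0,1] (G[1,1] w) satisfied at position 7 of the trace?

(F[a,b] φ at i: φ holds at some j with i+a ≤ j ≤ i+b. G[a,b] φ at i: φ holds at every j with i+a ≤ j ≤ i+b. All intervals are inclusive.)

Yes

Check G[1,1] w at each j in [7,8]:
  j=7: holds on [8,8]
  j=8: fails at 9
Found at j=7 → formula holds.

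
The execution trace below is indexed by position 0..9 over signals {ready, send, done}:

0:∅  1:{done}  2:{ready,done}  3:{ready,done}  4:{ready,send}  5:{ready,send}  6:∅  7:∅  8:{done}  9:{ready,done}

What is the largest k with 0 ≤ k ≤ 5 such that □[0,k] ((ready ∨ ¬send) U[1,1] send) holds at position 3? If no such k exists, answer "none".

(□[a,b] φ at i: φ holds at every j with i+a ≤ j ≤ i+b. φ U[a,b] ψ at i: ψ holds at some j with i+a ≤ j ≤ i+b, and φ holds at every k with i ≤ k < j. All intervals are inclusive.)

1

((ready ∨ ¬send) U[1,1] send) must hold from j=3 onward; find where it first fails.
  j=3: holds
  j=4: holds
  j=5: fails
Holds on [3,4], so largest k = 1.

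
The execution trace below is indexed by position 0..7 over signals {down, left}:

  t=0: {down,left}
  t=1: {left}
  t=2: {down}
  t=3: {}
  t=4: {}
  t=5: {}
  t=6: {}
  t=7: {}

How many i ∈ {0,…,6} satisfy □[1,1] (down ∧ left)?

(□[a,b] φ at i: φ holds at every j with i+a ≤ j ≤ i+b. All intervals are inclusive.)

Evaluate at each i in [0,6]:
  i=0: ✗ (fails at j=1)
  i=1: ✗ (fails at j=2)
  i=2: ✗ (fails at j=3)
  i=3: ✗ (fails at j=4)
  i=4: ✗ (fails at j=5)
  i=5: ✗ (fails at j=6)
  i=6: ✗ (fails at j=7)
Positions where it holds: {} → 0.

0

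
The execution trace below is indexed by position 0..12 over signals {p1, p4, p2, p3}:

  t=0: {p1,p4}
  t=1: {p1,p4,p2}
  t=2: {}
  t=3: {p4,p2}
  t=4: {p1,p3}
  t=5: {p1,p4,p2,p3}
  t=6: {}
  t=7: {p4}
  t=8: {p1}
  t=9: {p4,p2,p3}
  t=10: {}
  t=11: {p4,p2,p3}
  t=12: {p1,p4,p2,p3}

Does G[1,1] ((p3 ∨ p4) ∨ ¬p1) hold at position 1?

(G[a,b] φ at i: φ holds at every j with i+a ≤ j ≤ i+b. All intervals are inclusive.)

Check ((p3 ∨ p4) ∨ ¬p1) at every j in [2,2]:
  j=2: true
All positions satisfy it → formula holds.

Yes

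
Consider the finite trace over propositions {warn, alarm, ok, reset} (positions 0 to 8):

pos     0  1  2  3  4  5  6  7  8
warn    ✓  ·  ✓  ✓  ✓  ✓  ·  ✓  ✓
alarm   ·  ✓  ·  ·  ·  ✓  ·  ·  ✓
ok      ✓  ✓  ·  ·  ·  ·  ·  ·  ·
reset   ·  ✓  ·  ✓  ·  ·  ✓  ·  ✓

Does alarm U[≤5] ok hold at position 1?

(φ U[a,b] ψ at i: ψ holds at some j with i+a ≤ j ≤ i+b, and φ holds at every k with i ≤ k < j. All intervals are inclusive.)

Need some j in [1,6] with ok, and alarm at every k in [1,j-1].
  j=1: ok holds; no prefix to check → satisfied.

Yes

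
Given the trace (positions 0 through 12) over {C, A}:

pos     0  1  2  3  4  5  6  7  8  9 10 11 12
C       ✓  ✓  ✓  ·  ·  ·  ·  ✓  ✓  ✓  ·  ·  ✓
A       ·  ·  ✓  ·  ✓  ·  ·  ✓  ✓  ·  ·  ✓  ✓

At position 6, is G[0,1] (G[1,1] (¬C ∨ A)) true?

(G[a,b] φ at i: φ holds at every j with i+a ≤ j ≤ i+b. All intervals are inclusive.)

Yes

Check G[1,1] (¬C ∨ A) at every j in [6,7]:
  j=6: holds on [7,7]
  j=7: holds on [8,8]
All positions satisfy it → formula holds.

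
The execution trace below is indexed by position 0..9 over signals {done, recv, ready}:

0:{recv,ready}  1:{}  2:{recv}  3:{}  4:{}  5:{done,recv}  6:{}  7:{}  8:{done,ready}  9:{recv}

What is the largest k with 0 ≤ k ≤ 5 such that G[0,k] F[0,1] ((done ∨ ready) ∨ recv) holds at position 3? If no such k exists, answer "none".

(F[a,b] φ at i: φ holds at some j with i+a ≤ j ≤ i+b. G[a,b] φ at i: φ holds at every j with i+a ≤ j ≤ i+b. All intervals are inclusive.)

none

F[0,1] ((done ∨ ready) ∨ recv) must hold from j=3 onward; find where it first fails.
  j=3: fails → no k works.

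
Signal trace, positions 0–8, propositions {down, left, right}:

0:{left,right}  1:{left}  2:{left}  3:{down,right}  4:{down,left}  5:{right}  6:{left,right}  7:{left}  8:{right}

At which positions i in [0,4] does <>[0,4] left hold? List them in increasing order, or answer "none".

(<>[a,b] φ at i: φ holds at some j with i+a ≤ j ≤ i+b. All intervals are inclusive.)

0, 1, 2, 3, 4

Evaluate at each i in [0,4]:
  i=0: ✓ (witness j=0)
  i=1: ✓ (witness j=1)
  i=2: ✓ (witness j=2)
  i=3: ✓ (witness j=4)
  i=4: ✓ (witness j=4)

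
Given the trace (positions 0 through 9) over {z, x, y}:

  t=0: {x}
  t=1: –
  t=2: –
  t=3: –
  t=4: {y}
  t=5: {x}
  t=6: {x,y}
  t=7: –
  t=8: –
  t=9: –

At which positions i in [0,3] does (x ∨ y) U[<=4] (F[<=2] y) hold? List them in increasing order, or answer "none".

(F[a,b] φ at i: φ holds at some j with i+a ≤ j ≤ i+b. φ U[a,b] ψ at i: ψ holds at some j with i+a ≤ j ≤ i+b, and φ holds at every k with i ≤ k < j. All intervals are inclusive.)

2, 3

Evaluate at each i in [0,3]:
  i=0: ✗ (lhs fails at k=1 before rhs at j=2)
  i=1: ✗ (lhs fails at k=1 before rhs at j=2)
  i=2: ✓ (rhs at j=2)
  i=3: ✓ (rhs at j=3)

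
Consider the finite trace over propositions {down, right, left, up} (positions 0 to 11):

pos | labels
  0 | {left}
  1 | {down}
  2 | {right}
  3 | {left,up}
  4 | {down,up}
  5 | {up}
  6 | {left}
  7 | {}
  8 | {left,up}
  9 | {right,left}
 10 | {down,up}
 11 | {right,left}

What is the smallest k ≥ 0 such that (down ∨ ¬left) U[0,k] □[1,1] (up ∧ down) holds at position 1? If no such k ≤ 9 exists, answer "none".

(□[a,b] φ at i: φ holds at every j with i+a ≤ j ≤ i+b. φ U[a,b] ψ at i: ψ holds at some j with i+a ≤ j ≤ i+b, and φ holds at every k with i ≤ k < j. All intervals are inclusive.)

Need earliest j ≥ 1 with □[1,1] (up ∧ down), and (down ∨ ¬left) at every k in [1,j-1].
  j=1: rhs fails.
  j=2: rhs fails.
  j=3: rhs holds; lhs holds on [1,2]. k = 2.

2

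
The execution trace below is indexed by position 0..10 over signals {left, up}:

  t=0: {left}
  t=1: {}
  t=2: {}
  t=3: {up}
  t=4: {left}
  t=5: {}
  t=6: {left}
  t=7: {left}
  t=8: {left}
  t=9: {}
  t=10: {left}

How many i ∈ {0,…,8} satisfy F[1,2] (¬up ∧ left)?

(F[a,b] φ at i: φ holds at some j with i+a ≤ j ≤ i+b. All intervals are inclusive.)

Evaluate at each i in [0,8]:
  i=0: ✗ (none in [1,2])
  i=1: ✗ (none in [2,3])
  i=2: ✓ (witness j=4)
  i=3: ✓ (witness j=4)
  i=4: ✓ (witness j=6)
  i=5: ✓ (witness j=6)
  i=6: ✓ (witness j=7)
  i=7: ✓ (witness j=8)
  i=8: ✓ (witness j=10)
Positions where it holds: {2, 3, 4, 5, 6, 7, 8} → 7.

7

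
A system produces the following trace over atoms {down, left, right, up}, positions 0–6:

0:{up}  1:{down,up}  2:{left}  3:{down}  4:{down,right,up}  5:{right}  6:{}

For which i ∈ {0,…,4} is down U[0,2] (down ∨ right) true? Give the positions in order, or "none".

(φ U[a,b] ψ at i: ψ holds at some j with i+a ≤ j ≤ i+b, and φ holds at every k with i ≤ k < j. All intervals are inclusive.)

1, 3, 4

Evaluate at each i in [0,4]:
  i=0: ✗ (lhs fails at k=0 before rhs at j=1)
  i=1: ✓ (rhs at j=1)
  i=2: ✗ (lhs fails at k=2 before rhs at j=3)
  i=3: ✓ (rhs at j=3)
  i=4: ✓ (rhs at j=4)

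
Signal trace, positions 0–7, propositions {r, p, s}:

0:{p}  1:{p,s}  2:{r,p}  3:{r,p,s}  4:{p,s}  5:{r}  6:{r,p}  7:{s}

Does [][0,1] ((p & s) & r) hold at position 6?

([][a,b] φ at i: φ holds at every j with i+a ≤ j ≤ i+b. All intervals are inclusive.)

False

Check ((p & s) & r) at every j in [6,7]:
  j=6: false
  j=7: false
Fails at j=6 → formula fails.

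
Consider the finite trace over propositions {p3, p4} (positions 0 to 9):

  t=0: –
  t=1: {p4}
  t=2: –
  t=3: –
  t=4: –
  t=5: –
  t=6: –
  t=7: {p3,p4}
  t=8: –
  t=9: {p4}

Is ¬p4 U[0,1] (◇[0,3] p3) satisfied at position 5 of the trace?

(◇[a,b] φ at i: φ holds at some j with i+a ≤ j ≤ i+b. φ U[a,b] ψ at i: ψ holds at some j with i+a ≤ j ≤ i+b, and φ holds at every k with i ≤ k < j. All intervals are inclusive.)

Holds

Need some j in [5,6] with ◇[0,3] p3, and ¬p4 at every k in [5,j-1].
  j=5: ◇[0,3] p3 holds; no prefix to check → satisfied.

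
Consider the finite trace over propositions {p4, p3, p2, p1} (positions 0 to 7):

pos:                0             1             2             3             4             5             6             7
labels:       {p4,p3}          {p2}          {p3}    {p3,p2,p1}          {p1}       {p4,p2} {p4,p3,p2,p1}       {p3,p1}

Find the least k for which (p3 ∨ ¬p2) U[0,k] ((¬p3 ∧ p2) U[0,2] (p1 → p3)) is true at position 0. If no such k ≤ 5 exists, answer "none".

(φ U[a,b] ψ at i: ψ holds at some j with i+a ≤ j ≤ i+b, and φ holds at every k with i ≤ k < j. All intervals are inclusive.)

0

Need earliest j ≥ 0 with ((¬p3 ∧ p2) U[0,2] (p1 → p3)), and (p3 ∨ ¬p2) at every k in [0,j-1].
  j=0: rhs holds (empty prefix). k = 0.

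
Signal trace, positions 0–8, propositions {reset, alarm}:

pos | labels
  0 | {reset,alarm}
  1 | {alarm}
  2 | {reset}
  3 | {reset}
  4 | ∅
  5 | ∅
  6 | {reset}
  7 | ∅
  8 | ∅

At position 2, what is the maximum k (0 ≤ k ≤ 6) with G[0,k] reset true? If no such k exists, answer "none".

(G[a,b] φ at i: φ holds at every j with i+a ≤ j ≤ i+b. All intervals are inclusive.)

reset must hold from j=2 onward; find where it first fails.
  j=2: holds
  j=3: holds
  j=4: fails
Holds on [2,3], so largest k = 1.

1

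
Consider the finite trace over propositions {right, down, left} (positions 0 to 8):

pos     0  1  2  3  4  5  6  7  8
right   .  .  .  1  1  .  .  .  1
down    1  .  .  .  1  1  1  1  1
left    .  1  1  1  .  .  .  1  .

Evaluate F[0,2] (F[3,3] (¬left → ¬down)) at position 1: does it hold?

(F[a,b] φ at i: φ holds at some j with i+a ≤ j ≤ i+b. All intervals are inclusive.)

No

Check F[3,3] (¬left → ¬down) at each j in [1,3]:
  j=1: fails (none in [4,4])
  j=2: fails (none in [5,5])
  j=3: fails (none in [6,6])
No position in the window satisfies it → formula fails.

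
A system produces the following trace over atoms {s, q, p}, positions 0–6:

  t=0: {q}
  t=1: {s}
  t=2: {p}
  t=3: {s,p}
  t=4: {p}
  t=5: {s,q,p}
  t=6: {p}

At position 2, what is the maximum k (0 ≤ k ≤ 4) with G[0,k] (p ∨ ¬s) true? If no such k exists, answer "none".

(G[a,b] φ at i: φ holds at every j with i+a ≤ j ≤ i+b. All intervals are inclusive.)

(p ∨ ¬s) must hold from j=2 onward; find where it first fails.
  j=2: holds
  j=3: holds
  j=4: holds
  j=5: holds
  j=6: holds
Holds through j=6; largest k = 4.

4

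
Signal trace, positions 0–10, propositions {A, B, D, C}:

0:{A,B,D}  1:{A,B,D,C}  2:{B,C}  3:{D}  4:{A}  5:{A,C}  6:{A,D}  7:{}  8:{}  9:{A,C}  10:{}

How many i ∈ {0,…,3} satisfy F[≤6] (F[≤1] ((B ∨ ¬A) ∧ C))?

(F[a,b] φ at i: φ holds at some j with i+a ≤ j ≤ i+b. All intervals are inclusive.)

Evaluate at each i in [0,3]:
  i=0: ✓ (witness j=0)
  i=1: ✓ (witness j=1)
  i=2: ✓ (witness j=2)
  i=3: ✗ (none in [3,9])
Positions where it holds: {0, 1, 2} → 3.

3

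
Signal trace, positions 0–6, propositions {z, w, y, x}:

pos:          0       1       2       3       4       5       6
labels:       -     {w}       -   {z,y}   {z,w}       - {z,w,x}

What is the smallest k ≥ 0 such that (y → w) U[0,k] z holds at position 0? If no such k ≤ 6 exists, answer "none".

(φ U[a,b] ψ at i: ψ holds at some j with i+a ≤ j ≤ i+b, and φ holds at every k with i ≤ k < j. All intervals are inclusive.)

Need earliest j ≥ 0 with z, and (y → w) at every k in [0,j-1].
  j=0: rhs fails.
  j=1: rhs fails.
  j=2: rhs fails.
  j=3: rhs holds; lhs holds on [0,2]. k = 3.

3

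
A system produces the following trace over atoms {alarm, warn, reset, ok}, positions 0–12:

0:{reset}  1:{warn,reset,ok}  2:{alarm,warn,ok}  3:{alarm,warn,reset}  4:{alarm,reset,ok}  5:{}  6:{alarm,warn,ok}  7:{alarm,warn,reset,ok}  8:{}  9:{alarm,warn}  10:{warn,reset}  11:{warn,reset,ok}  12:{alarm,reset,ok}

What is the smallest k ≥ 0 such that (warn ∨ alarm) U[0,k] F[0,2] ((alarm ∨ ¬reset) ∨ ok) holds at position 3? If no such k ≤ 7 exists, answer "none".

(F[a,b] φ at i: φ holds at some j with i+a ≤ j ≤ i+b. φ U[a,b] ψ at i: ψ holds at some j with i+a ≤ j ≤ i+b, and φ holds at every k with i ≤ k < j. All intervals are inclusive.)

Need earliest j ≥ 3 with F[0,2] ((alarm ∨ ¬reset) ∨ ok), and (warn ∨ alarm) at every k in [3,j-1].
  j=3: rhs holds (empty prefix). k = 0.

0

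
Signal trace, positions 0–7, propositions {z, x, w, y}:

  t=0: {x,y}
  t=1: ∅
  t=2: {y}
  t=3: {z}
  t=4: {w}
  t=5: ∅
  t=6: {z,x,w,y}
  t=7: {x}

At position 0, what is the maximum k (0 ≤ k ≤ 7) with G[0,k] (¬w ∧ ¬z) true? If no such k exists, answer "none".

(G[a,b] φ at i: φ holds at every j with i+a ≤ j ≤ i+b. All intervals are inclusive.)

2

(¬w ∧ ¬z) must hold from j=0 onward; find where it first fails.
  j=0: holds
  j=1: holds
  j=2: holds
  j=3: fails
Holds on [0,2], so largest k = 2.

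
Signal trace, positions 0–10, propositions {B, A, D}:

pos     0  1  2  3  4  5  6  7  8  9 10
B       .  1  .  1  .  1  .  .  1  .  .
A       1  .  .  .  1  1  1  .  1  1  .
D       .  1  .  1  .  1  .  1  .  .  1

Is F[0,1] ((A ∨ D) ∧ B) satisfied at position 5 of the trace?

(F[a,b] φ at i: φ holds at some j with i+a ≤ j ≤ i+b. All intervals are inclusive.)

Holds

Check ((A ∨ D) ∧ B) at each j in [5,6]:
  j=5: true
  j=6: false
Found at j=5 → formula holds.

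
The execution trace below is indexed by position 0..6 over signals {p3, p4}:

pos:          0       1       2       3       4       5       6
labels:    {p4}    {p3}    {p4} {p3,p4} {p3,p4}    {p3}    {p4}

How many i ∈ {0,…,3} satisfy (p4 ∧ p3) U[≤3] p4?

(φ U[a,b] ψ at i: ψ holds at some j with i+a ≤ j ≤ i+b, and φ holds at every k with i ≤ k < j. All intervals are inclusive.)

3

Evaluate at each i in [0,3]:
  i=0: ✓ (rhs at j=0)
  i=1: ✗ (lhs fails at k=1 before rhs at j=2)
  i=2: ✓ (rhs at j=2)
  i=3: ✓ (rhs at j=3)
Positions where it holds: {0, 2, 3} → 3.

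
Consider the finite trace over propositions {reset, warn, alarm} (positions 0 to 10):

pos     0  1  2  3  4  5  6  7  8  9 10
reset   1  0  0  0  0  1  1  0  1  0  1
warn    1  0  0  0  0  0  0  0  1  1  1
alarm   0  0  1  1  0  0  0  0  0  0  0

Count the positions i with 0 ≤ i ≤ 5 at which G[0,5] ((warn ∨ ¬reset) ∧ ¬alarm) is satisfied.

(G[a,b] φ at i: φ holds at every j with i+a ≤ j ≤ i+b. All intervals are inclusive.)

Evaluate at each i in [0,5]:
  i=0: ✗ (fails at j=2)
  i=1: ✗ (fails at j=2)
  i=2: ✗ (fails at j=2)
  i=3: ✗ (fails at j=3)
  i=4: ✗ (fails at j=5)
  i=5: ✗ (fails at j=5)
Positions where it holds: {} → 0.

0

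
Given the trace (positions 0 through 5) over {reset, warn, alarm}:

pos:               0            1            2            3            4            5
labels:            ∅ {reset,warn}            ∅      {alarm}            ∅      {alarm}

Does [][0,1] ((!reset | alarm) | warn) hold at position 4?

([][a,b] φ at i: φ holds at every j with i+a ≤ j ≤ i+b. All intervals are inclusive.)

Check ((!reset | alarm) | warn) at every j in [4,5]:
  j=4: true
  j=5: true
All positions satisfy it → formula holds.

Yes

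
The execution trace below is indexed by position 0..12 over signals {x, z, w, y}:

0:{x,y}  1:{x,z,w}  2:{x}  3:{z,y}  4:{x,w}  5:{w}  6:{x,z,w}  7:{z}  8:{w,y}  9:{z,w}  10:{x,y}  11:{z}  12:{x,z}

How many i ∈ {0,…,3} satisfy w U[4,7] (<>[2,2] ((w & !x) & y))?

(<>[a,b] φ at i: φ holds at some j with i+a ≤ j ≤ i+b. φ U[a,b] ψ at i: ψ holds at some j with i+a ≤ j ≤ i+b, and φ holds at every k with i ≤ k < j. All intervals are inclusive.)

Evaluate at each i in [0,3]:
  i=0: ✗ (lhs fails at k=0 before rhs at j=6)
  i=1: ✗ (lhs fails at k=2 before rhs at j=6)
  i=2: ✗ (lhs fails at k=2 before rhs at j=6)
  i=3: ✗ (no rhs in [7,10])
Positions where it holds: {} → 0.

0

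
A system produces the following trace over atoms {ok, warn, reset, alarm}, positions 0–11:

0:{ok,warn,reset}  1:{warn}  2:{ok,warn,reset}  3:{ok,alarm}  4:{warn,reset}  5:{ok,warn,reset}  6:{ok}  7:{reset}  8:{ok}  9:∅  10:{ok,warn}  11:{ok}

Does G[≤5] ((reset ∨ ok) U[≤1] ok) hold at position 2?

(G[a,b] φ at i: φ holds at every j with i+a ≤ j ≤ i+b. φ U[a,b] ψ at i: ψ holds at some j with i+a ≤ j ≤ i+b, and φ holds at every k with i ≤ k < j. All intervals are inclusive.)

Yes

Check ((reset ∨ ok) U[≤1] ok) at every j in [2,7]:
  j=2: holds
  j=3: holds
  j=4: holds
  j=5: holds
  j=6: holds
  j=7: holds
All positions satisfy it → formula holds.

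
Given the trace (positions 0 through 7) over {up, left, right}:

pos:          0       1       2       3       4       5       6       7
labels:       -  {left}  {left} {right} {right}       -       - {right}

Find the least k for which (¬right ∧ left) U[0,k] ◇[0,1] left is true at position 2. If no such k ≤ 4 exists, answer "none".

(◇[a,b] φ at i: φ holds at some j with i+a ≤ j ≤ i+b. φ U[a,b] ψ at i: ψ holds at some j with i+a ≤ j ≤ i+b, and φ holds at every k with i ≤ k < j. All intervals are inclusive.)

0

Need earliest j ≥ 2 with ◇[0,1] left, and (¬right ∧ left) at every k in [2,j-1].
  j=2: rhs holds (empty prefix). k = 0.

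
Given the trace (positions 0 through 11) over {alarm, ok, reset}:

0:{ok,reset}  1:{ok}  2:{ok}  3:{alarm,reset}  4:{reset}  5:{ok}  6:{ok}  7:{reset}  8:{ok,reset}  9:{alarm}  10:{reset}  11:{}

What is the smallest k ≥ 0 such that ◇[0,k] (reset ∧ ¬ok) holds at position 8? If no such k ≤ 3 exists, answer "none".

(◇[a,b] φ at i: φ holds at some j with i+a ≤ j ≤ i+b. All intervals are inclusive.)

Scan j = 8,9,… for (reset ∧ ¬ok):
  j=8: fails
  j=9: fails
  j=10: holds
First hit at j=10, so smallest k = 10-8 = 2.

2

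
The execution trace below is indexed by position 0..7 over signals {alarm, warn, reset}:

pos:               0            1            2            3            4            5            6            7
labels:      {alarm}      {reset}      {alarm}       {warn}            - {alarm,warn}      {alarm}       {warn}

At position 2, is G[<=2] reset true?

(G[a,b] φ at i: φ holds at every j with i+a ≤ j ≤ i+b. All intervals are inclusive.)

False

Check reset at every j in [2,4]:
  j=2: false
  j=3: false
  j=4: false
Fails at j=2 → formula fails.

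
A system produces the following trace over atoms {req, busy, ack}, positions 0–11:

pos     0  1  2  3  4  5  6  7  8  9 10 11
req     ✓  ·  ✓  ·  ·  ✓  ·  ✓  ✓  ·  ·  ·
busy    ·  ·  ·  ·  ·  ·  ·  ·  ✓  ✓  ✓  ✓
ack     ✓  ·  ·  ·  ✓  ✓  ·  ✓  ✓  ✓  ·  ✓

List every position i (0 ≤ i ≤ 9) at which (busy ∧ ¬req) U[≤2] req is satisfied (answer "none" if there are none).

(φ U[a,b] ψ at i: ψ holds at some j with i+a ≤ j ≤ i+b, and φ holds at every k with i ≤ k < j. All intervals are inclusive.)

Evaluate at each i in [0,9]:
  i=0: ✓ (rhs at j=0)
  i=1: ✗ (lhs fails at k=1 before rhs at j=2)
  i=2: ✓ (rhs at j=2)
  i=3: ✗ (lhs fails at k=3 before rhs at j=5)
  i=4: ✗ (lhs fails at k=4 before rhs at j=5)
  i=5: ✓ (rhs at j=5)
  i=6: ✗ (lhs fails at k=6 before rhs at j=7)
  i=7: ✓ (rhs at j=7)
  i=8: ✓ (rhs at j=8)
  i=9: ✗ (no rhs in [9,11])

0, 2, 5, 7, 8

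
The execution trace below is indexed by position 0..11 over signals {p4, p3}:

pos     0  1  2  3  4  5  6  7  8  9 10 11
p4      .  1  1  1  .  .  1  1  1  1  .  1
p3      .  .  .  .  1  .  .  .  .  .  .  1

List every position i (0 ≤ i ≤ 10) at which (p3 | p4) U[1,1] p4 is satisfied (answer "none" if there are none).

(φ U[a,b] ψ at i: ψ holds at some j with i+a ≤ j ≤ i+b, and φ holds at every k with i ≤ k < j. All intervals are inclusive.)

Evaluate at each i in [0,10]:
  i=0: ✗ (lhs fails at k=0 before rhs at j=1)
  i=1: ✓ (rhs at j=2; lhs holds on [1,1])
  i=2: ✓ (rhs at j=3; lhs holds on [2,2])
  i=3: ✗ (no rhs in [4,4])
  i=4: ✗ (no rhs in [5,5])
  i=5: ✗ (lhs fails at k=5 before rhs at j=6)
  i=6: ✓ (rhs at j=7; lhs holds on [6,6])
  i=7: ✓ (rhs at j=8; lhs holds on [7,7])
  i=8: ✓ (rhs at j=9; lhs holds on [8,8])
  i=9: ✗ (no rhs in [10,10])
  i=10: ✗ (lhs fails at k=10 before rhs at j=11)

1, 2, 6, 7, 8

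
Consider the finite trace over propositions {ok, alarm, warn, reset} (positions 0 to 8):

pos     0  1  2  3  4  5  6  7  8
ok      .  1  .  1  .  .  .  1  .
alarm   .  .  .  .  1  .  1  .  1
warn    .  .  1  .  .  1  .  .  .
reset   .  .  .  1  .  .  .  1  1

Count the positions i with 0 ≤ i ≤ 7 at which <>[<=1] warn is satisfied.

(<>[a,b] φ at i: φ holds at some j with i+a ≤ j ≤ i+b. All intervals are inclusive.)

Evaluate at each i in [0,7]:
  i=0: ✗ (none in [0,1])
  i=1: ✓ (witness j=2)
  i=2: ✓ (witness j=2)
  i=3: ✗ (none in [3,4])
  i=4: ✓ (witness j=5)
  i=5: ✓ (witness j=5)
  i=6: ✗ (none in [6,7])
  i=7: ✗ (none in [7,8])
Positions where it holds: {1, 2, 4, 5} → 4.

4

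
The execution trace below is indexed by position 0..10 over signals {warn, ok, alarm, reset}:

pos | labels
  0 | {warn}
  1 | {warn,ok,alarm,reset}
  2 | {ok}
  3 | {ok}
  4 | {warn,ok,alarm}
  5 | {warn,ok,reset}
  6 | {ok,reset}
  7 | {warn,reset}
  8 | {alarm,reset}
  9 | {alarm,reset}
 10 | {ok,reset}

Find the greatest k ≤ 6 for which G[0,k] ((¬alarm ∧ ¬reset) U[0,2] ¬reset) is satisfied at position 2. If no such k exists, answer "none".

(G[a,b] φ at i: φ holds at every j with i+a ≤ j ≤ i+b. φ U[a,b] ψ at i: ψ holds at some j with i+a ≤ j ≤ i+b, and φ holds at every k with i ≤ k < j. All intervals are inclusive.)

2

((¬alarm ∧ ¬reset) U[0,2] ¬reset) must hold from j=2 onward; find where it first fails.
  j=2: holds
  j=3: holds
  j=4: holds
  j=5: fails
Holds on [2,4], so largest k = 2.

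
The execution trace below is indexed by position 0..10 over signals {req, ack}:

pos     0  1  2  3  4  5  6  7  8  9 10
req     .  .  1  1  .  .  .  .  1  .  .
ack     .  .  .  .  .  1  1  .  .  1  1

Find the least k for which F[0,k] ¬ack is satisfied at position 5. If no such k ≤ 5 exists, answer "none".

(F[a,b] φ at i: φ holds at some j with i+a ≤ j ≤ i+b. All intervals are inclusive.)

2

Scan j = 5,6,… for ¬ack:
  j=5: fails
  j=6: fails
  j=7: holds
First hit at j=7, so smallest k = 7-5 = 2.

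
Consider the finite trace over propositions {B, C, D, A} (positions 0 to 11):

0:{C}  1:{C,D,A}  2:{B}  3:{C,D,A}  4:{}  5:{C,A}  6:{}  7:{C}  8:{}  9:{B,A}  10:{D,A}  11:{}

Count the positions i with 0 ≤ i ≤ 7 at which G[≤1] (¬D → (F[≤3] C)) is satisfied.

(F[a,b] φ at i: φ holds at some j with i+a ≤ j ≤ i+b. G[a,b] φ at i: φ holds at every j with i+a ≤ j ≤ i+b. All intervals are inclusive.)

Evaluate at each i in [0,7]:
  i=0: ✓ (all of [0,1])
  i=1: ✓ (all of [1,2])
  i=2: ✓ (all of [2,3])
  i=3: ✓ (all of [3,4])
  i=4: ✓ (all of [4,5])
  i=5: ✓ (all of [5,6])
  i=6: ✓ (all of [6,7])
  i=7: ✗ (fails at j=8)
Positions where it holds: {0, 1, 2, 3, 4, 5, 6} → 7.

7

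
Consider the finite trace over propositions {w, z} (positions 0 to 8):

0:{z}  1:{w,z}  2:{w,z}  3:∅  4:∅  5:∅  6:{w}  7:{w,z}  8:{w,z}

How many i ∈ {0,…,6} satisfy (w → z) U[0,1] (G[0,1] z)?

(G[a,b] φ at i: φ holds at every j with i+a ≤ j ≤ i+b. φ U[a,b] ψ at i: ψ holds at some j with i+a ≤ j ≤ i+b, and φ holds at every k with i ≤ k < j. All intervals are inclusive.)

Evaluate at each i in [0,6]:
  i=0: ✓ (rhs at j=0)
  i=1: ✓ (rhs at j=1)
  i=2: ✗ (no rhs in [2,3])
  i=3: ✗ (no rhs in [3,4])
  i=4: ✗ (no rhs in [4,5])
  i=5: ✗ (no rhs in [5,6])
  i=6: ✗ (lhs fails at k=6 before rhs at j=7)
Positions where it holds: {0, 1} → 2.

2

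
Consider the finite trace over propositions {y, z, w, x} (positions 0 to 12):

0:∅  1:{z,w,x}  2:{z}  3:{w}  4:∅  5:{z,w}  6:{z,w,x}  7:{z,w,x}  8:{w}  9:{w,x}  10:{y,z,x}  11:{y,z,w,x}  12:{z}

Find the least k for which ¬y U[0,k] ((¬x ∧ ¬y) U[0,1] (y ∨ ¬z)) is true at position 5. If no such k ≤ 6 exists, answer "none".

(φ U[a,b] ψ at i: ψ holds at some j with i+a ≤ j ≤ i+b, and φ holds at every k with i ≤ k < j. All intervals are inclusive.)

3

Need earliest j ≥ 5 with ((¬x ∧ ¬y) U[0,1] (y ∨ ¬z)), and ¬y at every k in [5,j-1].
  j=5: rhs fails.
  j=6: rhs fails.
  j=7: rhs fails.
  j=8: rhs holds; lhs holds on [5,7]. k = 3.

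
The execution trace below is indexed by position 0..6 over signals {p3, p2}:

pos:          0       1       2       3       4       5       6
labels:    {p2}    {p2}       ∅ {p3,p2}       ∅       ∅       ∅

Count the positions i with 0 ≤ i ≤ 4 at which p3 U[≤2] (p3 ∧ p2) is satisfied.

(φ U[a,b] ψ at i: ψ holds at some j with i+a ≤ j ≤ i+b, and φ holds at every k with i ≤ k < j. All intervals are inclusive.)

1

Evaluate at each i in [0,4]:
  i=0: ✗ (no rhs in [0,2])
  i=1: ✗ (lhs fails at k=1 before rhs at j=3)
  i=2: ✗ (lhs fails at k=2 before rhs at j=3)
  i=3: ✓ (rhs at j=3)
  i=4: ✗ (no rhs in [4,6])
Positions where it holds: {3} → 1.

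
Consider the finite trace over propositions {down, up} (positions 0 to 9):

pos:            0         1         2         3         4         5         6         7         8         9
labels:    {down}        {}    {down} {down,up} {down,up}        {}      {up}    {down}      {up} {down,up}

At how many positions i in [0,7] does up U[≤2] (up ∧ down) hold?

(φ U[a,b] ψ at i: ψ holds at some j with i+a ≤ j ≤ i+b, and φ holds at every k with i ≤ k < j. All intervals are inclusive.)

Evaluate at each i in [0,7]:
  i=0: ✗ (no rhs in [0,2])
  i=1: ✗ (lhs fails at k=1 before rhs at j=3)
  i=2: ✗ (lhs fails at k=2 before rhs at j=3)
  i=3: ✓ (rhs at j=3)
  i=4: ✓ (rhs at j=4)
  i=5: ✗ (no rhs in [5,7])
  i=6: ✗ (no rhs in [6,8])
  i=7: ✗ (lhs fails at k=7 before rhs at j=9)
Positions where it holds: {3, 4} → 2.

2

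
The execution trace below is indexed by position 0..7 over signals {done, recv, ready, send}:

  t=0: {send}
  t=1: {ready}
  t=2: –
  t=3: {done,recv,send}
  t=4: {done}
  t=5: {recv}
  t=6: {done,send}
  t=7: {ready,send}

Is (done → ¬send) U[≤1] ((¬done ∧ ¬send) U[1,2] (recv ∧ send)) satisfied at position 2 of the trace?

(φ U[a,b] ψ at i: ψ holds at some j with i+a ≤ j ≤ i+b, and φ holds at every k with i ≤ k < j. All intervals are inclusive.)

Need some j in [2,3] with ((¬done ∧ ¬send) U[1,2] (recv ∧ send)), and (done → ¬send) at every k in [2,j-1].
  j=2: ((¬done ∧ ¬send) U[1,2] (recv ∧ send)) holds; no prefix to check → satisfied.

Holds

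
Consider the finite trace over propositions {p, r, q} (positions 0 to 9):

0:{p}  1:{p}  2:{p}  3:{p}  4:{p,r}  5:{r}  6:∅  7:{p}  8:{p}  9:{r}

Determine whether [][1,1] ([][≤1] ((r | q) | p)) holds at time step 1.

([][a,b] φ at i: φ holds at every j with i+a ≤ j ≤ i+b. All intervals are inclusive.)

Check [][≤1] ((r | q) | p) at every j in [2,2]:
  j=2: holds on [2,3]
All positions satisfy it → formula holds.

Holds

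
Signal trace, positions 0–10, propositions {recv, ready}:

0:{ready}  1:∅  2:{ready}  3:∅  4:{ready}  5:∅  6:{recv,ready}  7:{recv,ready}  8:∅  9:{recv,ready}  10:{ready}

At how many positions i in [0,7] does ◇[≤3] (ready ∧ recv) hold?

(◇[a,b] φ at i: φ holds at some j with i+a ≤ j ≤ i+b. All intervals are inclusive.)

5

Evaluate at each i in [0,7]:
  i=0: ✗ (none in [0,3])
  i=1: ✗ (none in [1,4])
  i=2: ✗ (none in [2,5])
  i=3: ✓ (witness j=6)
  i=4: ✓ (witness j=6)
  i=5: ✓ (witness j=6)
  i=6: ✓ (witness j=6)
  i=7: ✓ (witness j=7)
Positions where it holds: {3, 4, 5, 6, 7} → 5.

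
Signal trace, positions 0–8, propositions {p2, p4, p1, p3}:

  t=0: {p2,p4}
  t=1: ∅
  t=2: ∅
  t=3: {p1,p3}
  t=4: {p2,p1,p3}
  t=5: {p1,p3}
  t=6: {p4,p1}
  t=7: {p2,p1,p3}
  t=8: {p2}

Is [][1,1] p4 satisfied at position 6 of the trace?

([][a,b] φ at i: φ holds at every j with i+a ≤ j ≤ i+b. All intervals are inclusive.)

No

Check p4 at every j in [7,7]:
  j=7: false
Fails at j=7 → formula fails.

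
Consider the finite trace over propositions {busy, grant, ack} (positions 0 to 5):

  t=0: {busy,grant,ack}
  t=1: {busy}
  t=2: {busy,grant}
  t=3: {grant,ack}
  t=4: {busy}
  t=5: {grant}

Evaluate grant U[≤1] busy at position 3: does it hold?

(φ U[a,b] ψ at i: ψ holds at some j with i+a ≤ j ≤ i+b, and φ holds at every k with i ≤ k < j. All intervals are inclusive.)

Need some j in [3,4] with busy, and grant at every k in [3,j-1].
  j=3: busy false.
  j=4: busy holds; grant holds at every k in [3,3] → satisfied.

True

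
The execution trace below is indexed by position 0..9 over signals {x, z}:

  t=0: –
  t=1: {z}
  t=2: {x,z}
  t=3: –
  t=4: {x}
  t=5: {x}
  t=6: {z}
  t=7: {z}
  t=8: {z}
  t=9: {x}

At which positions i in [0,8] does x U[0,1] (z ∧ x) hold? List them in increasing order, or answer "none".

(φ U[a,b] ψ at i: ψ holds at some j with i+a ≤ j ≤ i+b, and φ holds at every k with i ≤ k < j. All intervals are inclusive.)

2

Evaluate at each i in [0,8]:
  i=0: ✗ (no rhs in [0,1])
  i=1: ✗ (lhs fails at k=1 before rhs at j=2)
  i=2: ✓ (rhs at j=2)
  i=3: ✗ (no rhs in [3,4])
  i=4: ✗ (no rhs in [4,5])
  i=5: ✗ (no rhs in [5,6])
  i=6: ✗ (no rhs in [6,7])
  i=7: ✗ (no rhs in [7,8])
  i=8: ✗ (no rhs in [8,9])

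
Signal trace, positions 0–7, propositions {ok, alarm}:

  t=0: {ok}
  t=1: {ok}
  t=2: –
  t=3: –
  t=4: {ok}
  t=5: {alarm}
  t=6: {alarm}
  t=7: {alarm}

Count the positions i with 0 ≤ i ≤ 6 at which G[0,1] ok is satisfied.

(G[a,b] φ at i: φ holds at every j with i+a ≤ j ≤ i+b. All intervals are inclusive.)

1

Evaluate at each i in [0,6]:
  i=0: ✓ (all of [0,1])
  i=1: ✗ (fails at j=2)
  i=2: ✗ (fails at j=2)
  i=3: ✗ (fails at j=3)
  i=4: ✗ (fails at j=5)
  i=5: ✗ (fails at j=5)
  i=6: ✗ (fails at j=6)
Positions where it holds: {0} → 1.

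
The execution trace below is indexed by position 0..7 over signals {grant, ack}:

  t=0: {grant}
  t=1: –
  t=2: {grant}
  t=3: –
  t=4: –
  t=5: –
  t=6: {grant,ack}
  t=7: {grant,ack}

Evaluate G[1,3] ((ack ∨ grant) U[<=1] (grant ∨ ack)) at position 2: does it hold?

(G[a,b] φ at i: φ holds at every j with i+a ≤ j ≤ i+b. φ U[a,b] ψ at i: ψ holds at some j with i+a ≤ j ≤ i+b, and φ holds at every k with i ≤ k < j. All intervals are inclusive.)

Check ((ack ∨ grant) U[<=1] (grant ∨ ack)) at every j in [3,5]:
  j=3: fails
  j=4: fails
  j=5: fails
Fails at j=3 → formula fails.

Does not hold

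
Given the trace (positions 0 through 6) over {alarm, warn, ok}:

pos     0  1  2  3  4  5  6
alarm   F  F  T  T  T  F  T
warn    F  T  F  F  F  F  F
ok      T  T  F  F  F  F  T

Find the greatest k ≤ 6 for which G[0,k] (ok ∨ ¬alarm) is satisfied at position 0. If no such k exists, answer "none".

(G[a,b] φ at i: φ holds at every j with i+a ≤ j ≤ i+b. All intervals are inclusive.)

1

(ok ∨ ¬alarm) must hold from j=0 onward; find where it first fails.
  j=0: holds
  j=1: holds
  j=2: fails
Holds on [0,1], so largest k = 1.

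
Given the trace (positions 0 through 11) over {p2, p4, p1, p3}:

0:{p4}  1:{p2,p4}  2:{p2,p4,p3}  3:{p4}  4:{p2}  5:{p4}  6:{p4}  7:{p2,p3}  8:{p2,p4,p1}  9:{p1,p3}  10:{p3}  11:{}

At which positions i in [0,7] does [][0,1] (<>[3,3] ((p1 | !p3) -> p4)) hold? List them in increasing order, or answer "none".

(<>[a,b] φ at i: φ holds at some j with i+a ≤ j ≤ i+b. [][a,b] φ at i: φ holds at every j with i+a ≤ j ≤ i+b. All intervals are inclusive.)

2, 3, 4

Evaluate at each i in [0,7]:
  i=0: ✗ (fails at j=1)
  i=1: ✗ (fails at j=1)
  i=2: ✓ (all of [2,3])
  i=3: ✓ (all of [3,4])
  i=4: ✓ (all of [4,5])
  i=5: ✗ (fails at j=6)
  i=6: ✗ (fails at j=6)
  i=7: ✗ (fails at j=8)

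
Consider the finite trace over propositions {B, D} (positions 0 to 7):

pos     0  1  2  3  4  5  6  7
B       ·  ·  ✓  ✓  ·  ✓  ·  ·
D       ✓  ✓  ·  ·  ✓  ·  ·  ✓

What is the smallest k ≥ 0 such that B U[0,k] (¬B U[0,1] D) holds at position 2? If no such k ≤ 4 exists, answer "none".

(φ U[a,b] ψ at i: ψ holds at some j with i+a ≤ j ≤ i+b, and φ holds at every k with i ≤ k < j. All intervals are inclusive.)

Need earliest j ≥ 2 with (¬B U[0,1] D), and B at every k in [2,j-1].
  j=2: rhs fails.
  j=3: rhs fails.
  j=4: rhs holds; lhs holds on [2,3]. k = 2.

2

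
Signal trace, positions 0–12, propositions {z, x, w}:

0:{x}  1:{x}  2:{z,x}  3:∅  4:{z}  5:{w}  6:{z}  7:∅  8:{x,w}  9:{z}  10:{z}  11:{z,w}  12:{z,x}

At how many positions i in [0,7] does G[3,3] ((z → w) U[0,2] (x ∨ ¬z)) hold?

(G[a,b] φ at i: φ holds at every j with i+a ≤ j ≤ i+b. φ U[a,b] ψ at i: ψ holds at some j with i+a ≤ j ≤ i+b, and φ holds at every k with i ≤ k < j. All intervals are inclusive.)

4

Evaluate at each i in [0,7]:
  i=0: ✓ (all of [3,3])
  i=1: ✗ (fails at j=4)
  i=2: ✓ (all of [5,5])
  i=3: ✗ (fails at j=6)
  i=4: ✓ (all of [7,7])
  i=5: ✓ (all of [8,8])
  i=6: ✗ (fails at j=9)
  i=7: ✗ (fails at j=10)
Positions where it holds: {0, 2, 4, 5} → 4.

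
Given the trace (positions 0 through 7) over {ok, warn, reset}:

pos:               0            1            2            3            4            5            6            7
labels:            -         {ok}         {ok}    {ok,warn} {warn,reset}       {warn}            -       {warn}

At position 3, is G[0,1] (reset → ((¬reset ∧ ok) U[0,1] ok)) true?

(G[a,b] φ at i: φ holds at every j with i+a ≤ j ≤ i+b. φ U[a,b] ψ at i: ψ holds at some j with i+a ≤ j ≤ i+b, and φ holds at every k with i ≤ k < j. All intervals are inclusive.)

Does not hold

Check (reset → ((¬reset ∧ ok) U[0,1] ok)) at every j in [3,4]:
  j=3: antecedent false → ✓
  j=4: antecedent true; consequent fails → ✗
Fails at j=4 → formula fails.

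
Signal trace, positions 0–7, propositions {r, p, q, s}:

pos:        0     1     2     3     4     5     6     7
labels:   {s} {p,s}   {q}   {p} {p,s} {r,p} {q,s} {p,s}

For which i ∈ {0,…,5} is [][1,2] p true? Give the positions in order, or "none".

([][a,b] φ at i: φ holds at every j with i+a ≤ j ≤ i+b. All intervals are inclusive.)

Evaluate at each i in [0,5]:
  i=0: ✗ (fails at j=2)
  i=1: ✗ (fails at j=2)
  i=2: ✓ (all of [3,4])
  i=3: ✓ (all of [4,5])
  i=4: ✗ (fails at j=6)
  i=5: ✗ (fails at j=6)

2, 3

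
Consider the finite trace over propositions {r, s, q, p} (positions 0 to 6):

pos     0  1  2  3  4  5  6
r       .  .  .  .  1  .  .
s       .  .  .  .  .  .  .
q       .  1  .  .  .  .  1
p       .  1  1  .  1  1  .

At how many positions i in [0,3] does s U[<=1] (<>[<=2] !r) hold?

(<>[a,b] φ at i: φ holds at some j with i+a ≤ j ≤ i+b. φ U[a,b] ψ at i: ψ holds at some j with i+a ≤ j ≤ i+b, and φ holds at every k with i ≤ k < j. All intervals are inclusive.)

Evaluate at each i in [0,3]:
  i=0: ✓ (rhs at j=0)
  i=1: ✓ (rhs at j=1)
  i=2: ✓ (rhs at j=2)
  i=3: ✓ (rhs at j=3)
Positions where it holds: {0, 1, 2, 3} → 4.

4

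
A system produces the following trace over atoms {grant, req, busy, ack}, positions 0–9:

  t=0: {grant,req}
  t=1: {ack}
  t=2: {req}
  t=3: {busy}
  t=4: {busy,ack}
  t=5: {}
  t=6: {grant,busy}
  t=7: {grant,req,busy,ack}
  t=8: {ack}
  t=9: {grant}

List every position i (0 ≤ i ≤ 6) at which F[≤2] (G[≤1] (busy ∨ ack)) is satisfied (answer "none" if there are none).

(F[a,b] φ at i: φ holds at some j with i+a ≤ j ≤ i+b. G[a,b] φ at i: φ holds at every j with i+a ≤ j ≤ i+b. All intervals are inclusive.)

1, 2, 3, 4, 5, 6

Evaluate at each i in [0,6]:
  i=0: ✗ (none in [0,2])
  i=1: ✓ (witness j=3)
  i=2: ✓ (witness j=3)
  i=3: ✓ (witness j=3)
  i=4: ✓ (witness j=6)
  i=5: ✓ (witness j=6)
  i=6: ✓ (witness j=6)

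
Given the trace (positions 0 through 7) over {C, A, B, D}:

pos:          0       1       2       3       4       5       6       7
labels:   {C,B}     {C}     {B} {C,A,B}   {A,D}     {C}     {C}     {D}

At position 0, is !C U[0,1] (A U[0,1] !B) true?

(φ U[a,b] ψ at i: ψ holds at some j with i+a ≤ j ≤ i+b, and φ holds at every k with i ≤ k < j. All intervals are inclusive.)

Does not hold

Need some j in [0,1] with (A U[0,1] !B), and !C at every k in [0,j-1].
  j=0: (A U[0,1] !B) — fails.
  j=1: (A U[0,1] !B) holds, but !C fails at k=0 → not this j.
No j in the window works → until fails.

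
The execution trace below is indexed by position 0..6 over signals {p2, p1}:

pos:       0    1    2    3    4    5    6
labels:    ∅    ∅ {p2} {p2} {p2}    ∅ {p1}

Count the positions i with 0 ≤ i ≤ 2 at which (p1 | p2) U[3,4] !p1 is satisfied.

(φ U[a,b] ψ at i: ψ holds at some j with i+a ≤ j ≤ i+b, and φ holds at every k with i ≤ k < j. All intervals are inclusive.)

Evaluate at each i in [0,2]:
  i=0: ✗ (lhs fails at k=0 before rhs at j=3)
  i=1: ✗ (lhs fails at k=1 before rhs at j=4)
  i=2: ✓ (rhs at j=5; lhs holds on [2,4])
Positions where it holds: {2} → 1.

1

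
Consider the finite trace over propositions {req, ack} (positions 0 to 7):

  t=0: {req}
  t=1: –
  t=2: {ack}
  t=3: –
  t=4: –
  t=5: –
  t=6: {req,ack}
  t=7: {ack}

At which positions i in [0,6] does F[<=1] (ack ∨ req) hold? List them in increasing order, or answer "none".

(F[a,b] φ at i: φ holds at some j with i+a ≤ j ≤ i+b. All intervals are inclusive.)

Evaluate at each i in [0,6]:
  i=0: ✓ (witness j=0)
  i=1: ✓ (witness j=2)
  i=2: ✓ (witness j=2)
  i=3: ✗ (none in [3,4])
  i=4: ✗ (none in [4,5])
  i=5: ✓ (witness j=6)
  i=6: ✓ (witness j=6)

0, 1, 2, 5, 6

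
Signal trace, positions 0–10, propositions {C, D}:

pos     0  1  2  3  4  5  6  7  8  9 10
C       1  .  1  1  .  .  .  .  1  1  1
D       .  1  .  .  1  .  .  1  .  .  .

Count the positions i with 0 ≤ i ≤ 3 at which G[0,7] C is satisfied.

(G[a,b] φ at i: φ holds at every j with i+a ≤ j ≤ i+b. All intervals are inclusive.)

Evaluate at each i in [0,3]:
  i=0: ✗ (fails at j=1)
  i=1: ✗ (fails at j=1)
  i=2: ✗ (fails at j=4)
  i=3: ✗ (fails at j=4)
Positions where it holds: {} → 0.

0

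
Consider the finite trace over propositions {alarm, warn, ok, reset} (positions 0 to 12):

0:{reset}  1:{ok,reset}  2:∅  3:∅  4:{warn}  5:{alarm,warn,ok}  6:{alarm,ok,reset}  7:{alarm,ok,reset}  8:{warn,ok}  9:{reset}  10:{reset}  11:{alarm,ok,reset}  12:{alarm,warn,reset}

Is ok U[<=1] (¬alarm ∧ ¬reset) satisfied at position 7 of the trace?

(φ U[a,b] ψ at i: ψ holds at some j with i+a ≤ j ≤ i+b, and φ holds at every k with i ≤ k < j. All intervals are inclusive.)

Yes

Need some j in [7,8] with (¬alarm ∧ ¬reset), and ok at every k in [7,j-1].
  j=7: (¬alarm ∧ ¬reset) false.
  j=8: (¬alarm ∧ ¬reset) holds; ok holds at every k in [7,7] → satisfied.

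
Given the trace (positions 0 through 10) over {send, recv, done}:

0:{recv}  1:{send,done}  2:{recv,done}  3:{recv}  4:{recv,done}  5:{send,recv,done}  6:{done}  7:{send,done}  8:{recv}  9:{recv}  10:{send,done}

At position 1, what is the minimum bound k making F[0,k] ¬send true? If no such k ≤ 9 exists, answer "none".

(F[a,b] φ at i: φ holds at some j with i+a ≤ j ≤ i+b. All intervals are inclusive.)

1

Scan j = 1,2,… for ¬send:
  j=1: fails
  j=2: holds
First hit at j=2, so smallest k = 2-1 = 1.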